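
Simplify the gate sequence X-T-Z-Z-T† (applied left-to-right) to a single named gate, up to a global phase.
X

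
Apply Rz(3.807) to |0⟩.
(-0.3266 - 0.9452i)|0⟩

Rz(3.807) = [[e^(−iθ/2), 0], [0, e^(iθ/2)]] with e^(±iθ/2) = cos(θ/2) ± i·sin(θ/2); θ = 3.807, cos(θ/2) ≈ -0.3266, sin(θ/2) ≈ 0.945163.
With a = amp(|0⟩) = 1 and b = amp(|1⟩) = 0:
new amp(|0⟩) = (-0.3266 - 0.945163i)·a = (-0.3266 - 0.9452i)
new amp(|1⟩) = (-0.3266 + 0.945163i)·b = 0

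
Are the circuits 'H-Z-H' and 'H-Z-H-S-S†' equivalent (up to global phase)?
Yes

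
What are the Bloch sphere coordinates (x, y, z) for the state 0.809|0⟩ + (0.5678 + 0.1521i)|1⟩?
(0.9187, 0.2461, 0.3089)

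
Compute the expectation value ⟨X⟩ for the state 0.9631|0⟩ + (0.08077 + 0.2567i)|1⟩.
0.1556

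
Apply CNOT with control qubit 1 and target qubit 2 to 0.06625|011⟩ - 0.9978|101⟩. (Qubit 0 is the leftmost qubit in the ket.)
0.06625|010⟩ - 0.9978|101⟩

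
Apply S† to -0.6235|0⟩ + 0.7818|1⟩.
-0.6235|0⟩ - 0.7818i|1⟩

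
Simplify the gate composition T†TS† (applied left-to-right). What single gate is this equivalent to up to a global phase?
S†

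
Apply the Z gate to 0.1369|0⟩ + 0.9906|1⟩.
0.1369|0⟩ - 0.9906|1⟩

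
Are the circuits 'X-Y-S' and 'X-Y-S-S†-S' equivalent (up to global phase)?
Yes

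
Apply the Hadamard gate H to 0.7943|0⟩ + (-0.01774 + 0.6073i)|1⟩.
(0.5491 + 0.4294i)|0⟩ + (0.5742 - 0.4294i)|1⟩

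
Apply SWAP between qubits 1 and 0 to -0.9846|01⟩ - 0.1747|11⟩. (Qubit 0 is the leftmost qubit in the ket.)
-0.9846|10⟩ - 0.1747|11⟩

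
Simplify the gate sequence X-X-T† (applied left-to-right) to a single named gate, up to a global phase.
T†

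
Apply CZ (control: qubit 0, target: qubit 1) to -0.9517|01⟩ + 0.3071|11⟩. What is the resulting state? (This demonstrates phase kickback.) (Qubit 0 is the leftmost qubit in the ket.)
-0.9517|01⟩ - 0.3071|11⟩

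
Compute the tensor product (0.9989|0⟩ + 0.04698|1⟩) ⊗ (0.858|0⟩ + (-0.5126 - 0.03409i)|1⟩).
0.8571|00⟩ + (-0.512 - 0.03405i)|01⟩ + 0.04031|10⟩ + (-0.02408 - 0.001602i)|11⟩

amp(|b₁b₂…⟩) = product of the factor amplitudes for bits b₁, b₂, …; only kets whose every factor amplitude is nonzero survive.
|00⟩: (0.9989)(0.858) = 0.8571
|01⟩: (0.9989)(-0.5126 - 0.03409i) = (-0.512 - 0.03405i)
|10⟩: (0.04698)(0.858) = 0.04031
|11⟩: (0.04698)(-0.5126 - 0.03409i) = (-0.02408 - 0.001602i)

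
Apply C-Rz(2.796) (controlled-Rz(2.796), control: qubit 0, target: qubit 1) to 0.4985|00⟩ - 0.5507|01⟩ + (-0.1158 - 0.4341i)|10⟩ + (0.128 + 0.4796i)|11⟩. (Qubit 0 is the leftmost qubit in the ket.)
0.4985|00⟩ - 0.5507|01⟩ + (-0.4475 + 0.03944i)|10⟩ + (-0.4504 + 0.2086i)|11⟩

C-Rz(2.796) leaves the control-|0⟩ kets |00⟩, |01⟩ unchanged and applies Rz(2.796) to qubit 1 on the control-|1⟩ pair (|10⟩, |11⟩).
Rz(2.796) = [[e^(−iθ/2), 0], [0, e^(iθ/2)]] with e^(±iθ/2) = cos(θ/2) ± i·sin(θ/2); θ = 2.796, cos(θ/2) ≈ 0.171938, sin(θ/2) ≈ 0.985108.
With a = amp(|10⟩) = (-0.1158 - 0.4341i) and b = amp(|11⟩) = (0.128 + 0.4796i):
new amp(|10⟩) = (0.171938 - 0.985108i)·a = (-0.4475 + 0.03944i)
new amp(|11⟩) = (0.171938 + 0.985108i)·b = (-0.4504 + 0.2086i)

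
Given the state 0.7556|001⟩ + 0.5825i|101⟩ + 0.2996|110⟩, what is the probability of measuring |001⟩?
0.5709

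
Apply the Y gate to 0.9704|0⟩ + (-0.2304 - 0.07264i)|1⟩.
(-0.07264 + 0.2304i)|0⟩ + 0.9704i|1⟩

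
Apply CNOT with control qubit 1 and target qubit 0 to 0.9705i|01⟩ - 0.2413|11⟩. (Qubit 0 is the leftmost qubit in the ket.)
-0.2413|01⟩ + 0.9705i|11⟩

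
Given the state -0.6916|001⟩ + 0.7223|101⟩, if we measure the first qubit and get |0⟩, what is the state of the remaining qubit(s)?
-|01⟩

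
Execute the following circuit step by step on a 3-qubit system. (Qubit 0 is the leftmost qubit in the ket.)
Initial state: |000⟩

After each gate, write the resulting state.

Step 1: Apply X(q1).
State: |010⟩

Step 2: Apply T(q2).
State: |010⟩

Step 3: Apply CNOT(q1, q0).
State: |110⟩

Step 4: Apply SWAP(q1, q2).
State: |101⟩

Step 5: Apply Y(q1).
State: i|111⟩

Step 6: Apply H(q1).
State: (1/√2)i|101⟩ - (1/√2)i|111⟩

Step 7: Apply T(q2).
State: (-1/2 + (1/2)i)|101⟩ + (1/2 - (1/2)i)|111⟩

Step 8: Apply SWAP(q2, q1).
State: (-1/2 + (1/2)i)|110⟩ + (1/2 - (1/2)i)|111⟩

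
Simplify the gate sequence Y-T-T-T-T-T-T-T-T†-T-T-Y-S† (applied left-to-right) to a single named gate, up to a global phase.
S†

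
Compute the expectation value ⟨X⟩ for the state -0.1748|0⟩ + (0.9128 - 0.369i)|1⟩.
-0.3191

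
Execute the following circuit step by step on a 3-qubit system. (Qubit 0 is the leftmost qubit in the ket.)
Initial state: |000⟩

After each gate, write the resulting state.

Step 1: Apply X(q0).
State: |100⟩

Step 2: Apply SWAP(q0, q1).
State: |010⟩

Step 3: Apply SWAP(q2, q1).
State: |001⟩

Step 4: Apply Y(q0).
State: i|101⟩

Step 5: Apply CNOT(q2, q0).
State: i|001⟩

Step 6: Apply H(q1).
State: (1/√2)i|001⟩ + (1/√2)i|011⟩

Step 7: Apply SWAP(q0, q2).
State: (1/√2)i|100⟩ + (1/√2)i|110⟩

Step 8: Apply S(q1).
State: (1/√2)i|100⟩ - 1/√2|110⟩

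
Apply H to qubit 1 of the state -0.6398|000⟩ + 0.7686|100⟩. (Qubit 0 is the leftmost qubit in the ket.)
-0.4524|000⟩ - 0.4524|010⟩ + 0.5435|100⟩ + 0.5435|110⟩

H on qubit 1 mixes each pair of kets that differ only in qubit 1: amplitudes (a, b) of (|…0…⟩, |…1…⟩) become ((a + b)/√2, (a − b)/√2). Kets absent from the input have amplitude 0.
(|000⟩, |010⟩): (a, b) = (-0.6398, 0) → (-0.4524, -0.4524)
(|100⟩, |110⟩): (a, b) = (0.7686, 0) → (0.5435, 0.5435)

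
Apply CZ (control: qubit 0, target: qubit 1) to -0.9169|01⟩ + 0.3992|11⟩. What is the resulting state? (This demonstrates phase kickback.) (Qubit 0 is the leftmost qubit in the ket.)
-0.9169|01⟩ - 0.3992|11⟩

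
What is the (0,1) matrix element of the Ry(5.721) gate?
-0.2774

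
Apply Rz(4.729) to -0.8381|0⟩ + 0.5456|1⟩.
(0.5975 + 0.5877i)|0⟩ + (-0.389 + 0.3826i)|1⟩

Rz(4.729) = [[e^(−iθ/2), 0], [0, e^(iθ/2)]] with e^(±iθ/2) = cos(θ/2) ± i·sin(θ/2); θ = 4.729, cos(θ/2) ≈ -0.712955, sin(θ/2) ≈ 0.70121.
With a = amp(|0⟩) = -0.8381 and b = amp(|1⟩) = 0.5456:
new amp(|0⟩) = (-0.712955 - 0.70121i)·a = (0.5975 + 0.5877i)
new amp(|1⟩) = (-0.712955 + 0.70121i)·b = (-0.389 + 0.3826i)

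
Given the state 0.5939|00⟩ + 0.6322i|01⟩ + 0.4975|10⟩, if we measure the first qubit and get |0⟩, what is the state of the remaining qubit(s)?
0.6847|0⟩ + 0.7288i|1⟩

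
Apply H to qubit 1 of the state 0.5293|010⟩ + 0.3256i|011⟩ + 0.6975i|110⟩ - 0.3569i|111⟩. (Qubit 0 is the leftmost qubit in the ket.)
0.3743|000⟩ + 0.2302i|001⟩ - 0.3743|010⟩ - 0.2302i|011⟩ + 0.4932i|100⟩ - 0.2524i|101⟩ - 0.4932i|110⟩ + 0.2524i|111⟩

H on qubit 1 mixes each pair of kets that differ only in qubit 1: amplitudes (a, b) of (|…0…⟩, |…1…⟩) become ((a + b)/√2, (a − b)/√2). Kets absent from the input have amplitude 0.
(|000⟩, |010⟩): (a, b) = (0, 0.5293) → (0.3743, -0.3743)
(|001⟩, |011⟩): (a, b) = (0, 0.3256i) → (0.2302i, -0.2302i)
(|100⟩, |110⟩): (a, b) = (0, 0.6975i) → (0.4932i, -0.4932i)
(|101⟩, |111⟩): (a, b) = (0, -0.3569i) → (-0.2524i, 0.2524i)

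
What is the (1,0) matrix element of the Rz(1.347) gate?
0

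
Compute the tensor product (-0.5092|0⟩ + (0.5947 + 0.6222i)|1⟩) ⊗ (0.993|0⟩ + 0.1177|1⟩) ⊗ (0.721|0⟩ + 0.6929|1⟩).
-0.3646|000⟩ - 0.3504|001⟩ - 0.04321|010⟩ - 0.04153|011⟩ + (0.4258 + 0.4455i)|100⟩ + (0.4092 + 0.4281i)|101⟩ + (0.05047 + 0.0528i)|110⟩ + (0.0485 + 0.05074i)|111⟩

amp(|b₁b₂…⟩) = product of the factor amplitudes for bits b₁, b₂, …; only kets whose every factor amplitude is nonzero survive.
|000⟩: (-0.5092)(0.993)(0.721) = -0.3646
|001⟩: (-0.5092)(0.993)(0.6929) = -0.3504
|010⟩: (-0.5092)(0.1177)(0.721) = -0.04321
|011⟩: (-0.5092)(0.1177)(0.6929) = -0.04153
|100⟩: (0.5947 + 0.6222i)(0.993)(0.721) = (0.4258 + 0.4455i)
|101⟩: (0.5947 + 0.6222i)(0.993)(0.6929) = (0.4092 + 0.4281i)
|110⟩: (0.5947 + 0.6222i)(0.1177)(0.721) = (0.05047 + 0.0528i)
|111⟩: (0.5947 + 0.6222i)(0.1177)(0.6929) = (0.0485 + 0.05074i)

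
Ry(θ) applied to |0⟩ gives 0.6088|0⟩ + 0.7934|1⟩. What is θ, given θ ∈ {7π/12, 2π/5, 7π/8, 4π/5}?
7π/12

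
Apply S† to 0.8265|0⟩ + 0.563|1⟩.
0.8265|0⟩ - 0.563i|1⟩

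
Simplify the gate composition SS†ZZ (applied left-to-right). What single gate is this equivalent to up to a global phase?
I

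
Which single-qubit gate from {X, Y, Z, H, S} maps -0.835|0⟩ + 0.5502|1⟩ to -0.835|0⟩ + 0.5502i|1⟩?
S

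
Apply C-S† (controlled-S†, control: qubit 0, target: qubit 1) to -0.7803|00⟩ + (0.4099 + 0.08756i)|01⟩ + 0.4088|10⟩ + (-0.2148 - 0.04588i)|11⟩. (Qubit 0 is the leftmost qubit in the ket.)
-0.7803|00⟩ + (0.4099 + 0.08756i)|01⟩ + 0.4088|10⟩ + (-0.04588 + 0.2148i)|11⟩

C-S† leaves the control-|0⟩ kets |00⟩, |01⟩ unchanged and applies S† to qubit 1 on the control-|1⟩ pair (|10⟩, |11⟩).
S† = [[1, 0], [0, -i]].
With a = amp(|10⟩) = 0.4088 and b = amp(|11⟩) = (-0.2148 - 0.04588i):
new amp(|10⟩) = (1)·a = 0.4088
new amp(|11⟩) = (-i)·b = (-0.04588 + 0.2148i)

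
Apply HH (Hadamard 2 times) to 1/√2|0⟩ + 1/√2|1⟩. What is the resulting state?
1/√2|0⟩ + 1/√2|1⟩

H² = I, so an even number of Hadamards cancels: H^2 = I and the state is unchanged.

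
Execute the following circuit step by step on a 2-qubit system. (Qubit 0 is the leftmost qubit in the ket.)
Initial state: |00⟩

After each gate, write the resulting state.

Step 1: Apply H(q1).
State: 1/√2|00⟩ + 1/√2|01⟩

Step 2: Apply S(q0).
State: 1/√2|00⟩ + 1/√2|01⟩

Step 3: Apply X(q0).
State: 1/√2|10⟩ + 1/√2|11⟩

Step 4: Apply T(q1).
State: 1/√2|10⟩ + (1/2 + (1/2)i)|11⟩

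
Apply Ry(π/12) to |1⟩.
-0.1305|0⟩ + 0.9914|1⟩

Ry(π/12) = [[cos(θ/2), −sin(θ/2)], [sin(θ/2), cos(θ/2)]]; θ = π/12, cos(θ/2) ≈ 0.991445, sin(θ/2) ≈ 0.130526.
With a = amp(|0⟩) = 0 and b = amp(|1⟩) = 1:
new amp(|0⟩) = (0.991445)·a + (-0.130526)·b = -0.1305
new amp(|1⟩) = (0.130526)·a + (0.991445)·b = 0.9914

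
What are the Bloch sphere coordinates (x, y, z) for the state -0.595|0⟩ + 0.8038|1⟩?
(-0.9565, 0, -0.2921)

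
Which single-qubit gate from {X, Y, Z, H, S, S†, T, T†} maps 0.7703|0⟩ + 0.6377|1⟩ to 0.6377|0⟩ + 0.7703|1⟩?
X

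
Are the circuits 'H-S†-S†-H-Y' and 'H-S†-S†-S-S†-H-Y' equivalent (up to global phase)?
Yes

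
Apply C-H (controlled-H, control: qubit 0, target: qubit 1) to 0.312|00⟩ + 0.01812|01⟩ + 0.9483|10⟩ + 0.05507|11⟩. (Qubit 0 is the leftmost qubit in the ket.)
0.312|00⟩ + 0.01812|01⟩ + 0.7095|10⟩ + 0.6316|11⟩

C-H leaves the control-|0⟩ kets |00⟩, |01⟩ unchanged and applies H to qubit 1 on the control-|1⟩ pair (|10⟩, |11⟩).
H = [[1/√2, 1/√2], [1/√2, -1/√2]].
With a = amp(|10⟩) = 0.9483 and b = amp(|11⟩) = 0.05507:
new amp(|10⟩) = (1/√2)·a + (1/√2)·b = 0.7095
new amp(|11⟩) = (1/√2)·a + (-1/√2)·b = 0.6316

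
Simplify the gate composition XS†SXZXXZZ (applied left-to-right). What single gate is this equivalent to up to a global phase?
Z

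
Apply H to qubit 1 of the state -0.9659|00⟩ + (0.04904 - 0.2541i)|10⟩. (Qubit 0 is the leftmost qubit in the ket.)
-0.683|00⟩ - 0.683|01⟩ + (0.03468 - 0.1797i)|10⟩ + (0.03468 - 0.1797i)|11⟩

H on qubit 1 mixes each pair of kets that differ only in qubit 1: amplitudes (a, b) of (|…0…⟩, |…1…⟩) become ((a + b)/√2, (a − b)/√2). Kets absent from the input have amplitude 0.
(|00⟩, |01⟩): (a, b) = (-0.9659, 0) → (-0.683, -0.683)
(|10⟩, |11⟩): (a, b) = ((0.04904 - 0.2541i), 0) → ((0.03468 - 0.1797i), (0.03468 - 0.1797i))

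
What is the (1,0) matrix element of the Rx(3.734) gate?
-0.9565i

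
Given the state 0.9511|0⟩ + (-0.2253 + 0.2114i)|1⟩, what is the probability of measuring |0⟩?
0.9046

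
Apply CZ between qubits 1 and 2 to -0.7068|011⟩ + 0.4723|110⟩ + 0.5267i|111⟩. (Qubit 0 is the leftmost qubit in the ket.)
0.7068|011⟩ + 0.4723|110⟩ - 0.5267i|111⟩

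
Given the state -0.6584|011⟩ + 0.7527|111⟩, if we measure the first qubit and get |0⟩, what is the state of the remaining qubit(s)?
-|11⟩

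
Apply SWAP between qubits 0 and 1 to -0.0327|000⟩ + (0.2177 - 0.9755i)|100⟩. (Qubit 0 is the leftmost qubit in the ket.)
-0.0327|000⟩ + (0.2177 - 0.9755i)|010⟩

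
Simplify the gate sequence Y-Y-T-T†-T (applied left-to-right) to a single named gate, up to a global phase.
T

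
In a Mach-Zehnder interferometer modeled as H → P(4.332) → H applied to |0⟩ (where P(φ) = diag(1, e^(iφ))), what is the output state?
(0.3144 - 0.4643i)|0⟩ + (0.6856 + 0.4643i)|1⟩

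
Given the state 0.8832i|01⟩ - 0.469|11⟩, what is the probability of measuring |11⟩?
0.22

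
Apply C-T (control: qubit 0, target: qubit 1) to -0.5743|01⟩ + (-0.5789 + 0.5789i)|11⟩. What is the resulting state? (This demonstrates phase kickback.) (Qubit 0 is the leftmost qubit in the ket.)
-0.5743|01⟩ - 0.8187|11⟩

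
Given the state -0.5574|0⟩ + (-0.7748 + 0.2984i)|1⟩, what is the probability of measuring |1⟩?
0.6894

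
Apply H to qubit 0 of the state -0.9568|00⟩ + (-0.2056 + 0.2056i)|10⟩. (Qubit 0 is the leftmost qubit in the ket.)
(-0.8219 + 0.1454i)|00⟩ + (-0.5312 - 0.1454i)|10⟩

H on qubit 0 mixes each pair of kets that differ only in qubit 0: amplitudes (a, b) of (|…0…⟩, |…1…⟩) become ((a + b)/√2, (a − b)/√2). Kets absent from the input have amplitude 0.
(|00⟩, |10⟩): (a, b) = (-0.9568, (-0.2056 + 0.2056i)) → ((-0.8219 + 0.1454i), (-0.5312 - 0.1454i))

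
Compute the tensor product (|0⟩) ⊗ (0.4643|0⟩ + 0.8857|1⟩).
0.4643|00⟩ + 0.8857|01⟩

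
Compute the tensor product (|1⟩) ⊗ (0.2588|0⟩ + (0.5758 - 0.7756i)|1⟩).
0.2588|10⟩ + (0.5758 - 0.7756i)|11⟩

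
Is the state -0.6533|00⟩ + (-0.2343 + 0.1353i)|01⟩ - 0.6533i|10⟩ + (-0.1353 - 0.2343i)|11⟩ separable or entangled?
Separable

Writing the state as a|00⟩ + b|01⟩ + c|10⟩ + d|11⟩, it is a product state iff ad − bc = 0.
Here (a, b, c, d) = (-0.6533, (-0.2343 + 0.1353i), -0.6533i, (-0.1353 - 0.2343i)): ad − bc = (-0.6533)(-0.1353 - 0.2343i) − (-0.2343 + 0.1353i)(-0.6533i) = 0, so the state is separable.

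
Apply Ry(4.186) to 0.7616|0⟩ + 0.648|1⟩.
-0.9415|0⟩ + 0.3369|1⟩

Ry(4.186) = [[cos(θ/2), −sin(θ/2)], [sin(θ/2), cos(θ/2)]]; θ = 4.186, cos(θ/2) ≈ -0.498791, sin(θ/2) ≈ 0.866722.
With a = amp(|0⟩) = 0.7616 and b = amp(|1⟩) = 0.648:
new amp(|0⟩) = (-0.498791)·a + (-0.866722)·b = -0.9415
new amp(|1⟩) = (0.866722)·a + (-0.498791)·b = 0.3369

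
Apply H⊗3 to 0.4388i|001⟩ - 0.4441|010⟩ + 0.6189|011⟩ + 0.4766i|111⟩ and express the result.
(0.0618 + 0.3236i)|000⟩ + (-0.3758 - 0.3236i)|001⟩ + (-0.0618 - 0.01336i)|010⟩ + (0.3758 + 0.01336i)|011⟩ + (0.0618 - 0.01336i)|100⟩ + (-0.3758 + 0.01336i)|101⟩ + (-0.0618 + 0.3236i)|110⟩ + (0.3758 - 0.3236i)|111⟩

H⊗3 gives amp(|y⟩) = (1/2√2) Σ_x (−1)^(x·y) amp(|x⟩), where x·y is the number of positions in which both x and y have a 1.
|000⟩: (0.4388i - 0.4441 + 0.6189 + 0.4766i)/(2√2) = (0.0618 + 0.3236i)
|001⟩: (-0.4388i - 0.4441 - 0.6189 - 0.4766i)/(2√2) = (-0.3758 - 0.3236i)
|010⟩: (0.4388i + 0.4441 - 0.6189 - 0.4766i)/(2√2) = (-0.0618 - 0.01336i)
|011⟩: (-0.4388i + 0.4441 + 0.6189 + 0.4766i)/(2√2) = (0.3758 + 0.01336i)
|100⟩: (0.4388i - 0.4441 + 0.6189 - 0.4766i)/(2√2) = (0.0618 - 0.01336i)
|101⟩: (-0.4388i - 0.4441 - 0.6189 + 0.4766i)/(2√2) = (-0.3758 + 0.01336i)
|110⟩: (0.4388i + 0.4441 - 0.6189 + 0.4766i)/(2√2) = (-0.0618 + 0.3236i)
|111⟩: (-0.4388i + 0.4441 + 0.6189 - 0.4766i)/(2√2) = (0.3758 - 0.3236i)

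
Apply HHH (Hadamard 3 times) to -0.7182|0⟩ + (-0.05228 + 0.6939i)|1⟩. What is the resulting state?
(-0.5448 + 0.4907i)|0⟩ + (-0.4709 - 0.4907i)|1⟩

H² = I, so H^3 = H: a single Hadamard. With (a, b) = (-0.7182, (-0.05228 + 0.6939i)), H gives ((a + b)/√2, (a − b)/√2) = ((-0.5448 + 0.4907i), (-0.4709 - 0.4907i)).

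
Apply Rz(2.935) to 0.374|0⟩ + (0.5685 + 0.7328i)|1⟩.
(0.03856 - 0.372i)|0⟩ + (-0.6703 + 0.641i)|1⟩

Rz(2.935) = [[e^(−iθ/2), 0], [0, e^(iθ/2)]] with e^(±iθ/2) = cos(θ/2) ± i·sin(θ/2); θ = 2.935, cos(θ/2) ≈ 0.103113, sin(θ/2) ≈ 0.99467.
With a = amp(|0⟩) = 0.374 and b = amp(|1⟩) = (0.5685 + 0.7328i):
new amp(|0⟩) = (0.103113 - 0.99467i)·a = (0.03856 - 0.372i)
new amp(|1⟩) = (0.103113 + 0.99467i)·b = (-0.6703 + 0.641i)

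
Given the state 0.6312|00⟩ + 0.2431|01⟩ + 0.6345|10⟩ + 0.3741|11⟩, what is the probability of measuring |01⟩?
0.0591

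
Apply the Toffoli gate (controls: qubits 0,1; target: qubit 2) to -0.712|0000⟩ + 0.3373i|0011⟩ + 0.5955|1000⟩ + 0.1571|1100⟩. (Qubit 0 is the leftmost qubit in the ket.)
-0.712|0000⟩ + 0.3373i|0011⟩ + 0.5955|1000⟩ + 0.1571|1110⟩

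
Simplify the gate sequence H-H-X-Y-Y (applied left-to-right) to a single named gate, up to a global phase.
X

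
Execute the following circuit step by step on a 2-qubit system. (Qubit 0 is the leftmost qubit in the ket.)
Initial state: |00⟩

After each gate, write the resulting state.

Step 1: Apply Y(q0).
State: i|10⟩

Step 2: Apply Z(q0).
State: -i|10⟩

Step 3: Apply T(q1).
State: -i|10⟩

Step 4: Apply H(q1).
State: -(1/√2)i|10⟩ - (1/√2)i|11⟩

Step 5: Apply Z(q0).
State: (1/√2)i|10⟩ + (1/√2)i|11⟩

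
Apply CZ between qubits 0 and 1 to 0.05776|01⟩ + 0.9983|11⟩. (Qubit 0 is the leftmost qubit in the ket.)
0.05776|01⟩ - 0.9983|11⟩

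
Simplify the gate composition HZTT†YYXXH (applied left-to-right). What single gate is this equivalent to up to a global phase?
X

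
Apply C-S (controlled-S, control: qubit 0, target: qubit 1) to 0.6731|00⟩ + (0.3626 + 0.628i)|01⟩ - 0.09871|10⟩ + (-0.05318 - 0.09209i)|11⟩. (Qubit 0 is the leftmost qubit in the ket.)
0.6731|00⟩ + (0.3626 + 0.628i)|01⟩ - 0.09871|10⟩ + (0.09209 - 0.05318i)|11⟩

C-S leaves the control-|0⟩ kets |00⟩, |01⟩ unchanged and applies S to qubit 1 on the control-|1⟩ pair (|10⟩, |11⟩).
S = [[1, 0], [0, i]].
With a = amp(|10⟩) = -0.09871 and b = amp(|11⟩) = (-0.05318 - 0.09209i):
new amp(|10⟩) = (1)·a = -0.09871
new amp(|11⟩) = (i)·b = (0.09209 - 0.05318i)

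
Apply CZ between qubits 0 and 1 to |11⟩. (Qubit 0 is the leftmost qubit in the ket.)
-|11⟩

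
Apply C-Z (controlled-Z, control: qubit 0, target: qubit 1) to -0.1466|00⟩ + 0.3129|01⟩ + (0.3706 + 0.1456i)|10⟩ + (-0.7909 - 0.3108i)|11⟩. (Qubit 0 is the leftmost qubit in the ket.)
-0.1466|00⟩ + 0.3129|01⟩ + (0.3706 + 0.1456i)|10⟩ + (0.7909 + 0.3108i)|11⟩

C-Z leaves the control-|0⟩ kets |00⟩, |01⟩ unchanged and applies Z to qubit 1 on the control-|1⟩ pair (|10⟩, |11⟩).
Z = [[1, 0], [0, -1]].
With a = amp(|10⟩) = (0.3706 + 0.1456i) and b = amp(|11⟩) = (-0.7909 - 0.3108i):
new amp(|10⟩) = (1)·a = (0.3706 + 0.1456i)
new amp(|11⟩) = (-1)·b = (0.7909 + 0.3108i)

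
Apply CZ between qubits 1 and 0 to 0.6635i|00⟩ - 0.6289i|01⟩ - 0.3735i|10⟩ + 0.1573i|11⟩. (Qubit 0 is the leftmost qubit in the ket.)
0.6635i|00⟩ - 0.6289i|01⟩ - 0.3735i|10⟩ - 0.1573i|11⟩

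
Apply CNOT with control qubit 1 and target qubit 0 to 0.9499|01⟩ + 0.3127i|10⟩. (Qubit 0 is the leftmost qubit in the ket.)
0.3127i|10⟩ + 0.9499|11⟩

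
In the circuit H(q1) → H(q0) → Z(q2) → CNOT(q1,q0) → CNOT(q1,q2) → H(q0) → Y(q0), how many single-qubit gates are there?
5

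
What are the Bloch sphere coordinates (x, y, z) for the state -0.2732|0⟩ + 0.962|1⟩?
(-0.5256, 0, -0.8508)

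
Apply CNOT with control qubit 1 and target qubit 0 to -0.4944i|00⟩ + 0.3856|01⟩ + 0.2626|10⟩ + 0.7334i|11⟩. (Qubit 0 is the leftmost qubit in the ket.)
-0.4944i|00⟩ + 0.7334i|01⟩ + 0.2626|10⟩ + 0.3856|11⟩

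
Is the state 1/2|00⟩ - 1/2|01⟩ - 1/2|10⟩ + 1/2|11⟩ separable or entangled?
Separable

Writing the state as a|00⟩ + b|01⟩ + c|10⟩ + d|11⟩, it is a product state iff ad − bc = 0.
Here (a, b, c, d) = (1/2, -1/2, -1/2, 1/2): ad − bc = (1/2)(1/2) − (-1/2)(-1/2) = 0, so the state is separable.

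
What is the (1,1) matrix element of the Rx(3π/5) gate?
0.5878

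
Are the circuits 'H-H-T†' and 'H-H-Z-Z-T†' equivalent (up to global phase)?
Yes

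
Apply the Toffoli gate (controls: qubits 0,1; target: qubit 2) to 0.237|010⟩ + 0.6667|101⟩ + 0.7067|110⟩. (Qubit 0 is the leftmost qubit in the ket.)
0.237|010⟩ + 0.6667|101⟩ + 0.7067|111⟩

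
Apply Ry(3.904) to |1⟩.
-0.9282|0⟩ - 0.372|1⟩

Ry(3.904) = [[cos(θ/2), −sin(θ/2)], [sin(θ/2), cos(θ/2)]]; θ = 3.904, cos(θ/2) ≈ -0.372038, sin(θ/2) ≈ 0.928217.
With a = amp(|0⟩) = 0 and b = amp(|1⟩) = 1:
new amp(|0⟩) = (-0.372038)·a + (-0.928217)·b = -0.9282
new amp(|1⟩) = (0.928217)·a + (-0.372038)·b = -0.372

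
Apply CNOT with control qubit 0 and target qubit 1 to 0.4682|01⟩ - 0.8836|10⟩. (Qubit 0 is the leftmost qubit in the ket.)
0.4682|01⟩ - 0.8836|11⟩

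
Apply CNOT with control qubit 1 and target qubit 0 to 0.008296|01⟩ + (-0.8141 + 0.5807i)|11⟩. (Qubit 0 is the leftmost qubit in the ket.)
(-0.8141 + 0.5807i)|01⟩ + 0.008296|11⟩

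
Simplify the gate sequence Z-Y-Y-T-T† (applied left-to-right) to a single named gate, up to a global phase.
Z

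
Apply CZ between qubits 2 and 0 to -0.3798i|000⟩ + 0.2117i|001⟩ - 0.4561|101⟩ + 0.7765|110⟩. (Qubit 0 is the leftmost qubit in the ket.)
-0.3798i|000⟩ + 0.2117i|001⟩ + 0.4561|101⟩ + 0.7765|110⟩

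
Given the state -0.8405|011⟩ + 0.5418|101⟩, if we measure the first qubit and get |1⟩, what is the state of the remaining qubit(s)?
|01⟩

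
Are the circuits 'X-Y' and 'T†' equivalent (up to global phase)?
No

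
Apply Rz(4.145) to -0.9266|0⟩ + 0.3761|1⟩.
(0.4456 + 0.8124i)|0⟩ + (-0.1809 + 0.3298i)|1⟩

Rz(4.145) = [[e^(−iθ/2), 0], [0, e^(iθ/2)]] with e^(±iθ/2) = cos(θ/2) ± i·sin(θ/2); θ = 4.145, cos(θ/2) ≈ -0.48092, sin(θ/2) ≈ 0.876765.
With a = amp(|0⟩) = -0.9266 and b = amp(|1⟩) = 0.3761:
new amp(|0⟩) = (-0.48092 - 0.876765i)·a = (0.4456 + 0.8124i)
new amp(|1⟩) = (-0.48092 + 0.876765i)·b = (-0.1809 + 0.3298i)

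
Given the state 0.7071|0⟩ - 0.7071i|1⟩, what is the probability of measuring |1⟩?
0.5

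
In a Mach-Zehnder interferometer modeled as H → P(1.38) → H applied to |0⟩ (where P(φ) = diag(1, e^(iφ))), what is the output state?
(0.5948 + 0.4909i)|0⟩ + (0.4052 - 0.4909i)|1⟩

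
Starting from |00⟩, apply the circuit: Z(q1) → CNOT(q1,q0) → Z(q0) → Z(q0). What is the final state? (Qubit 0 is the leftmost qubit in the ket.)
|00⟩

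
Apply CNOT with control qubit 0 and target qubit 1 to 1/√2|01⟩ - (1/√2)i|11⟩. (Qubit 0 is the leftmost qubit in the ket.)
1/√2|01⟩ - (1/√2)i|10⟩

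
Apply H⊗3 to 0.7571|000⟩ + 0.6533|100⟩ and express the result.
0.4987|000⟩ + 0.4987|001⟩ + 0.4987|010⟩ + 0.4987|011⟩ + 0.0367|100⟩ + 0.0367|101⟩ + 0.0367|110⟩ + 0.0367|111⟩

H⊗3 gives amp(|y⟩) = (1/2√2) Σ_x (−1)^(x·y) amp(|x⟩), where x·y is the number of positions in which both x and y have a 1.
|000⟩: (0.7571 + 0.6533)/(2√2) = 0.4987
|001⟩: (0.7571 + 0.6533)/(2√2) = 0.4987
|010⟩: (0.7571 + 0.6533)/(2√2) = 0.4987
|011⟩: (0.7571 + 0.6533)/(2√2) = 0.4987
|100⟩: (0.7571 - 0.6533)/(2√2) = 0.0367
|101⟩: (0.7571 - 0.6533)/(2√2) = 0.0367
|110⟩: (0.7571 - 0.6533)/(2√2) = 0.0367
|111⟩: (0.7571 - 0.6533)/(2√2) = 0.0367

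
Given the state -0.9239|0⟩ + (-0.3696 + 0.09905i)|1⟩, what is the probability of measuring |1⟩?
0.1464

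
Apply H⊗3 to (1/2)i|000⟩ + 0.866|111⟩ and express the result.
(0.3062 + 0.1768i)|000⟩ + (-0.3062 + 0.1768i)|001⟩ + (-0.3062 + 0.1768i)|010⟩ + (0.3062 + 0.1768i)|011⟩ + (-0.3062 + 0.1768i)|100⟩ + (0.3062 + 0.1768i)|101⟩ + (0.3062 + 0.1768i)|110⟩ + (-0.3062 + 0.1768i)|111⟩

H⊗3 gives amp(|y⟩) = (1/2√2) Σ_x (−1)^(x·y) amp(|x⟩), where x·y is the number of positions in which both x and y have a 1.
|000⟩: ((1/2)i + 0.866)/(2√2) = (0.3062 + 0.1768i)
|001⟩: ((1/2)i - 0.866)/(2√2) = (-0.3062 + 0.1768i)
|010⟩: ((1/2)i - 0.866)/(2√2) = (-0.3062 + 0.1768i)
|011⟩: ((1/2)i + 0.866)/(2√2) = (0.3062 + 0.1768i)
|100⟩: ((1/2)i - 0.866)/(2√2) = (-0.3062 + 0.1768i)
|101⟩: ((1/2)i + 0.866)/(2√2) = (0.3062 + 0.1768i)
|110⟩: ((1/2)i + 0.866)/(2√2) = (0.3062 + 0.1768i)
|111⟩: ((1/2)i - 0.866)/(2√2) = (-0.3062 + 0.1768i)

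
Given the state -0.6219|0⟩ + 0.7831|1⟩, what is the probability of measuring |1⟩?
0.6132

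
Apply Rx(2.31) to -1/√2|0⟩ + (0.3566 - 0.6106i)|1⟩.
(-0.8442 - 0.3262i)|0⟩ + (0.144 + 0.4002i)|1⟩

Rx(2.31) = [[cos(θ/2), −i·sin(θ/2)], [−i·sin(θ/2), cos(θ/2)]]; θ = 2.31, cos(θ/2) ≈ 0.403919, sin(θ/2) ≈ 0.914795.
With a = amp(|0⟩) = -1/√2 and b = amp(|1⟩) = (0.3566 - 0.6106i):
new amp(|0⟩) = (0.403919)·a + (-0.914795i)·b = (-0.8442 - 0.3262i)
new amp(|1⟩) = (-0.914795i)·a + (0.403919)·b = (0.144 + 0.4002i)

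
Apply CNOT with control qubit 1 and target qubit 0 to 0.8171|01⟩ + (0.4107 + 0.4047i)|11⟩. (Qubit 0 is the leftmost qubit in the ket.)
(0.4107 + 0.4047i)|01⟩ + 0.8171|11⟩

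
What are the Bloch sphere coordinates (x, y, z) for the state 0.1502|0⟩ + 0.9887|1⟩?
(0.297, 0, -0.955)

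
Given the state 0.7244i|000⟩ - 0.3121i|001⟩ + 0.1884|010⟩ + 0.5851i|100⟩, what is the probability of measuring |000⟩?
0.5248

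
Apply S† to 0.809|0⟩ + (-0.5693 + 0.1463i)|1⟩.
0.809|0⟩ + (0.1463 + 0.5693i)|1⟩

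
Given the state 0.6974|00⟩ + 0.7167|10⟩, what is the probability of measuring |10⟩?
0.5137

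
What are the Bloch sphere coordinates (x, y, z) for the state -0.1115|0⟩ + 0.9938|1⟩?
(-0.2216, 0, -0.9752)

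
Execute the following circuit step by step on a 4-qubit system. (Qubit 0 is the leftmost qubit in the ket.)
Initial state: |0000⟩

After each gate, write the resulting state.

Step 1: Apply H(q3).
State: 1/√2|0000⟩ + 1/√2|0001⟩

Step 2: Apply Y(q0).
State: (1/√2)i|1000⟩ + (1/√2)i|1001⟩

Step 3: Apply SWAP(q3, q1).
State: (1/√2)i|1000⟩ + (1/√2)i|1100⟩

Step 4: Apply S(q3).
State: (1/√2)i|1000⟩ + (1/√2)i|1100⟩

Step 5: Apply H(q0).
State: (1/2)i|0000⟩ + (1/2)i|0100⟩ - (1/2)i|1000⟩ - (1/2)i|1100⟩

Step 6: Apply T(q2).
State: (1/2)i|0000⟩ + (1/2)i|0100⟩ - (1/2)i|1000⟩ - (1/2)i|1100⟩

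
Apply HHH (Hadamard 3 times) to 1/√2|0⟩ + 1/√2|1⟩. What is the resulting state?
|0⟩

H² = I, so H^3 = H: a single Hadamard. With (a, b) = (1/√2, 1/√2), H gives ((a + b)/√2, (a − b)/√2) = (1, 0).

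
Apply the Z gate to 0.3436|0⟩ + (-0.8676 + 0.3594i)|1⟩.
0.3436|0⟩ + (0.8676 - 0.3594i)|1⟩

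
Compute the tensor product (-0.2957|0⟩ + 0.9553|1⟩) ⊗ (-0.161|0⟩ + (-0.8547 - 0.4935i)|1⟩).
0.04761|00⟩ + (0.2527 + 0.1459i)|01⟩ - 0.1538|10⟩ + (-0.8165 - 0.4714i)|11⟩

amp(|b₁b₂…⟩) = product of the factor amplitudes for bits b₁, b₂, …; only kets whose every factor amplitude is nonzero survive.
|00⟩: (-0.2957)(-0.161) = 0.04761
|01⟩: (-0.2957)(-0.8547 - 0.4935i) = (0.2527 + 0.1459i)
|10⟩: (0.9553)(-0.161) = -0.1538
|11⟩: (0.9553)(-0.8547 - 0.4935i) = (-0.8165 - 0.4714i)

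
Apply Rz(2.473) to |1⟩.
(0.3281 + 0.9446i)|1⟩

Rz(2.473) = [[e^(−iθ/2), 0], [0, e^(iθ/2)]] with e^(±iθ/2) = cos(θ/2) ± i·sin(θ/2); θ = 2.473, cos(θ/2) ≈ 0.328105, sin(θ/2) ≈ 0.944641.
With a = amp(|0⟩) = 0 and b = amp(|1⟩) = 1:
new amp(|0⟩) = (0.328105 - 0.944641i)·a = 0
new amp(|1⟩) = (0.328105 + 0.944641i)·b = (0.3281 + 0.9446i)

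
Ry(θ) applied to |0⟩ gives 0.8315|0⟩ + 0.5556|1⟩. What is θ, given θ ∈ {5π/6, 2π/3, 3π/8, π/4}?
3π/8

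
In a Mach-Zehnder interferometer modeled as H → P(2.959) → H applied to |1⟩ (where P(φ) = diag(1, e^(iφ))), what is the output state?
(0.9917 - 0.09079i)|0⟩ + (0.008312 + 0.09079i)|1⟩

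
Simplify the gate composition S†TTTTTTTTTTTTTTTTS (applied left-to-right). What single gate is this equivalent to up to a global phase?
I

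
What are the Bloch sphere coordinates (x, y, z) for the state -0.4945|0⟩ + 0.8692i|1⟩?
(0, -0.8596, -0.511)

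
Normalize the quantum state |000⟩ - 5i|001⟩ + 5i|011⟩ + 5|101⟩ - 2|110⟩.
0.1118|000⟩ - 0.559i|001⟩ + 0.559i|011⟩ + 0.559|101⟩ - 0.2236|110⟩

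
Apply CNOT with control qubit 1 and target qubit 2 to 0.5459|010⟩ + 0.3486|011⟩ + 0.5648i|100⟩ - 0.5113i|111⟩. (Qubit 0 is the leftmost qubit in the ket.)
0.3486|010⟩ + 0.5459|011⟩ + 0.5648i|100⟩ - 0.5113i|110⟩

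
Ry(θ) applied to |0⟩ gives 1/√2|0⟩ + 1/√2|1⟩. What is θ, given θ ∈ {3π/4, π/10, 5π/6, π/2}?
π/2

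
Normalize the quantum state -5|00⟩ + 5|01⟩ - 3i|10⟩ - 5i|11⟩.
-0.5455|00⟩ + 0.5455|01⟩ - 0.3273i|10⟩ - 0.5455i|11⟩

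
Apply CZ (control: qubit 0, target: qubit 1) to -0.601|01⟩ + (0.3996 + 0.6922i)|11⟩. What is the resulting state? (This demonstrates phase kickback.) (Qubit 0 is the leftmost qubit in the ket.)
-0.601|01⟩ + (-0.3996 - 0.6922i)|11⟩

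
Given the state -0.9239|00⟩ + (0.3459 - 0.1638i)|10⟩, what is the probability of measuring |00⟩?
0.8536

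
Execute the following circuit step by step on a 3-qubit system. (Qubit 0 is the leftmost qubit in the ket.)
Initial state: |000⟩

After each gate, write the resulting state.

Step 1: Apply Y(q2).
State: i|001⟩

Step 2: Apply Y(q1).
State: -|011⟩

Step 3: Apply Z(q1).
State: |011⟩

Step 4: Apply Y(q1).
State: -i|001⟩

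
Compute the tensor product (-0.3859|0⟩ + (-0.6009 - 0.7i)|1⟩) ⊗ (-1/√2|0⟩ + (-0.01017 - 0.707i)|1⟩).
0.2729|00⟩ + (0.003925 + 0.2728i)|01⟩ + (0.4249 + 0.495i)|10⟩ + (-0.4888 + 0.432i)|11⟩

amp(|b₁b₂…⟩) = product of the factor amplitudes for bits b₁, b₂, …; only kets whose every factor amplitude is nonzero survive.
|00⟩: (-0.3859)(-1/√2) = 0.2729
|01⟩: (-0.3859)(-0.01017 - 0.707i) = (0.003925 + 0.2728i)
|10⟩: (-0.6009 - 0.7i)(-1/√2) = (0.4249 + 0.495i)
|11⟩: (-0.6009 - 0.7i)(-0.01017 - 0.707i) = (-0.4888 + 0.432i)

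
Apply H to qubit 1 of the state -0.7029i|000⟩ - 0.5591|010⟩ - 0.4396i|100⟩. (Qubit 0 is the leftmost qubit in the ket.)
(-0.3953 - 0.497i)|000⟩ + (0.3953 - 0.497i)|010⟩ - 0.3108i|100⟩ - 0.3108i|110⟩

H on qubit 1 mixes each pair of kets that differ only in qubit 1: amplitudes (a, b) of (|…0…⟩, |…1…⟩) become ((a + b)/√2, (a − b)/√2). Kets absent from the input have amplitude 0.
(|000⟩, |010⟩): (a, b) = (-0.7029i, -0.5591) → ((-0.3953 - 0.497i), (0.3953 - 0.497i))
(|100⟩, |110⟩): (a, b) = (-0.4396i, 0) → (-0.3108i, -0.3108i)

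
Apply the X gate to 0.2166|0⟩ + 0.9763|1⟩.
0.9763|0⟩ + 0.2166|1⟩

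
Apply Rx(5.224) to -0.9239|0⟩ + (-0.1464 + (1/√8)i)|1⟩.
(0.9759 + 0.07396i)|0⟩ + (0.1263 + 0.1616i)|1⟩

Rx(5.224) = [[cos(θ/2), −i·sin(θ/2)], [−i·sin(θ/2), cos(θ/2)]]; θ = 5.224, cos(θ/2) ≈ -0.863013, sin(θ/2) ≈ 0.505182.
With a = amp(|0⟩) = -0.9239 and b = amp(|1⟩) = (-0.1464 + (1/√8)i):
new amp(|0⟩) = (-0.863013)·a + (-0.505182i)·b = (0.9759 + 0.07396i)
new amp(|1⟩) = (-0.505182i)·a + (-0.863013)·b = (0.1263 + 0.1616i)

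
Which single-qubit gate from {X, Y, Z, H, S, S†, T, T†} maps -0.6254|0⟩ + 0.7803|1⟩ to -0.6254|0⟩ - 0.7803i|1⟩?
S†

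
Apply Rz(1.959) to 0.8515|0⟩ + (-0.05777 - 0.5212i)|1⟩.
(0.4747 - 0.7069i)|0⟩ + (0.4005 - 0.3385i)|1⟩

Rz(1.959) = [[e^(−iθ/2), 0], [0, e^(iθ/2)]] with e^(±iθ/2) = cos(θ/2) ± i·sin(θ/2); θ = 1.959, cos(θ/2) ≈ 0.557438, sin(θ/2) ≈ 0.830219.
With a = amp(|0⟩) = 0.8515 and b = amp(|1⟩) = (-0.05777 - 0.5212i):
new amp(|0⟩) = (0.557438 - 0.830219i)·a = (0.4747 - 0.7069i)
new amp(|1⟩) = (0.557438 + 0.830219i)·b = (0.4005 - 0.3385i)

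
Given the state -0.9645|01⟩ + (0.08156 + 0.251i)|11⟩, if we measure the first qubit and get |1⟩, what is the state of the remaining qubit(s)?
(0.309 + 0.9511i)|1⟩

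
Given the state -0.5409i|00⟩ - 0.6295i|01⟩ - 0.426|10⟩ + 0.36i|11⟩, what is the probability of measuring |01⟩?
0.3963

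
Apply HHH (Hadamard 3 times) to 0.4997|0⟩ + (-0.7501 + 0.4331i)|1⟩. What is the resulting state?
(-0.1771 + 0.3062i)|0⟩ + (0.8837 - 0.3062i)|1⟩

H² = I, so H^3 = H: a single Hadamard. With (a, b) = (0.4997, (-0.7501 + 0.4331i)), H gives ((a + b)/√2, (a − b)/√2) = ((-0.1771 + 0.3062i), (0.8837 - 0.3062i)).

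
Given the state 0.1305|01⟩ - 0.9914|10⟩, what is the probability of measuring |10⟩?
0.9829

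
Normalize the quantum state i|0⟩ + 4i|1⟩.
0.2425i|0⟩ + 0.9701i|1⟩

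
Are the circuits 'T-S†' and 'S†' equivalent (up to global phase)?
No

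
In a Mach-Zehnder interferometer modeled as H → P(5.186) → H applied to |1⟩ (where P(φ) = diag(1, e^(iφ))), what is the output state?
(0.2719 + 0.445i)|0⟩ + (0.7281 - 0.445i)|1⟩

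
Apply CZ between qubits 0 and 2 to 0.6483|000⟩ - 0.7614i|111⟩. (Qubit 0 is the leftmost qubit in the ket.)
0.6483|000⟩ + 0.7614i|111⟩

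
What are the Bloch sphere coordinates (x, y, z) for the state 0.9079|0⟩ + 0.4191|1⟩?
(0.761, 0, 0.6486)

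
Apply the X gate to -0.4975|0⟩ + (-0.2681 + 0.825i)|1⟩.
(-0.2681 + 0.825i)|0⟩ - 0.4975|1⟩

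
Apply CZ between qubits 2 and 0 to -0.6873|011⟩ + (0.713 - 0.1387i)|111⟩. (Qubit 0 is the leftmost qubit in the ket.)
-0.6873|011⟩ + (-0.713 + 0.1387i)|111⟩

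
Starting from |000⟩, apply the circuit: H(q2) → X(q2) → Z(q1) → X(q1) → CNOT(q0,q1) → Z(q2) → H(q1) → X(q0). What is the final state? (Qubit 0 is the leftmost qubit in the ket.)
1/2|100⟩ - 1/2|101⟩ - 1/2|110⟩ + 1/2|111⟩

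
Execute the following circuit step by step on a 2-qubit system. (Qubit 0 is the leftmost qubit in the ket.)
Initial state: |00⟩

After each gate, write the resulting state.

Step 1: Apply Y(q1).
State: i|01⟩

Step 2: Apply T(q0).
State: i|01⟩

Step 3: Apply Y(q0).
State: -|11⟩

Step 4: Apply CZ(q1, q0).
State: |11⟩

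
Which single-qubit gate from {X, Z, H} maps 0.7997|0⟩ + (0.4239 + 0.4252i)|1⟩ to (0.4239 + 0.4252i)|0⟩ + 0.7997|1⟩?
X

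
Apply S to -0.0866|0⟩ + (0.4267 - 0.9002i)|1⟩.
-0.0866|0⟩ + (0.9002 + 0.4267i)|1⟩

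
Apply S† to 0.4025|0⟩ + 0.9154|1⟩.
0.4025|0⟩ - 0.9154i|1⟩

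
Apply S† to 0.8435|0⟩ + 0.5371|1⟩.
0.8435|0⟩ - 0.5371i|1⟩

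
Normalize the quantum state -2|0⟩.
-|0⟩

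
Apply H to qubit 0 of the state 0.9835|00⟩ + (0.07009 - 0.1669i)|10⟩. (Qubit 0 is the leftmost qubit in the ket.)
(0.745 - 0.118i)|00⟩ + (0.6459 + 0.118i)|10⟩

H on qubit 0 mixes each pair of kets that differ only in qubit 0: amplitudes (a, b) of (|…0…⟩, |…1…⟩) become ((a + b)/√2, (a − b)/√2). Kets absent from the input have amplitude 0.
(|00⟩, |10⟩): (a, b) = (0.9835, (0.07009 - 0.1669i)) → ((0.745 - 0.118i), (0.6459 + 0.118i))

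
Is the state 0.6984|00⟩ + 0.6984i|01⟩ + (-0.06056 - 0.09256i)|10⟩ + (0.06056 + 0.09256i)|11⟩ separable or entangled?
Entangled

Writing the state as a|00⟩ + b|01⟩ + c|10⟩ + d|11⟩, it is a product state iff ad − bc = 0.
Here (a, b, c, d) = (0.6984, 0.6984i, (-0.06056 - 0.09256i), (0.06056 + 0.09256i)): ad − bc = (0.6984)(0.06056 + 0.09256i) − (0.6984i)(-0.06056 - 0.09256i) = (-0.02235 + 0.1069i) ≠ 0, so the state is entangled.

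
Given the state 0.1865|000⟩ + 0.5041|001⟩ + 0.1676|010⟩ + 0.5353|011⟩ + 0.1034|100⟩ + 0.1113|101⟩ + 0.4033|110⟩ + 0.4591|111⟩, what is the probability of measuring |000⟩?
0.03478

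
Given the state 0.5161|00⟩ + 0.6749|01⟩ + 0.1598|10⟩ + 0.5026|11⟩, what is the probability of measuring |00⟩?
0.2664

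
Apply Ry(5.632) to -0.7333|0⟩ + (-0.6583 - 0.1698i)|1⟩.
(0.9053 + 0.05431i)|0⟩ + (0.3892 + 0.1609i)|1⟩

Ry(5.632) = [[cos(θ/2), −sin(θ/2)], [sin(θ/2), cos(θ/2)]]; θ = 5.632, cos(θ/2) ≈ -0.947461, sin(θ/2) ≈ 0.31987.
With a = amp(|0⟩) = -0.7333 and b = amp(|1⟩) = (-0.6583 - 0.1698i):
new amp(|0⟩) = (-0.947461)·a + (-0.31987)·b = (0.9053 + 0.05431i)
new amp(|1⟩) = (0.31987)·a + (-0.947461)·b = (0.3892 + 0.1609i)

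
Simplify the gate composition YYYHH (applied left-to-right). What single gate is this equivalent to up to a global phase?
Y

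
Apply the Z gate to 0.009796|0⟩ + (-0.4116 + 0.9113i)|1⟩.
0.009796|0⟩ + (0.4116 - 0.9113i)|1⟩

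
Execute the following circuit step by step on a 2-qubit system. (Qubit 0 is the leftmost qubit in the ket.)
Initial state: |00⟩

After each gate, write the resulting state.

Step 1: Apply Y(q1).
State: i|01⟩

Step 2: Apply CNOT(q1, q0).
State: i|11⟩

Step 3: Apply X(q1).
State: i|10⟩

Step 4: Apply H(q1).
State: (1/√2)i|10⟩ + (1/√2)i|11⟩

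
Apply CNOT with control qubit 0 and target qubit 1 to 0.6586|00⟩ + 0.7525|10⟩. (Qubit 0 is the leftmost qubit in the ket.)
0.6586|00⟩ + 0.7525|11⟩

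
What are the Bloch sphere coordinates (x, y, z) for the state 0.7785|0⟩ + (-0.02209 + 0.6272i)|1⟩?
(-0.03439, 0.9766, 0.2122)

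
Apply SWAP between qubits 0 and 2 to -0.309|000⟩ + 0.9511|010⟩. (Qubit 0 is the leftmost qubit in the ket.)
-0.309|000⟩ + 0.9511|010⟩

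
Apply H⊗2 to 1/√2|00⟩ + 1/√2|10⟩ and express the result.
1/√2|00⟩ + 1/√2|01⟩

H⊗2 gives amp(|y⟩) = (1/2) Σ_x (−1)^(x·y) amp(|x⟩), where x·y is the number of positions in which both x and y have a 1.
|00⟩: (1/√2 + 1/√2)/2 = 1/√2
|01⟩: (1/√2 + 1/√2)/2 = 1/√2
|10⟩: (1/√2 - 1/√2)/2 = 0
|11⟩: (1/√2 - 1/√2)/2 = 0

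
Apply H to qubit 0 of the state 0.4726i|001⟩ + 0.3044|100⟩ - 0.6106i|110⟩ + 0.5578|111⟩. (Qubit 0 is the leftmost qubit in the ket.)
0.2152|000⟩ + 0.3342i|001⟩ - 0.4318i|010⟩ + 0.3944|011⟩ - 0.2152|100⟩ + 0.3342i|101⟩ + 0.4318i|110⟩ - 0.3944|111⟩

H on qubit 0 mixes each pair of kets that differ only in qubit 0: amplitudes (a, b) of (|…0…⟩, |…1…⟩) become ((a + b)/√2, (a − b)/√2). Kets absent from the input have amplitude 0.
(|000⟩, |100⟩): (a, b) = (0, 0.3044) → (0.2152, -0.2152)
(|001⟩, |101⟩): (a, b) = (0.4726i, 0) → (0.3342i, 0.3342i)
(|010⟩, |110⟩): (a, b) = (0, -0.6106i) → (-0.4318i, 0.4318i)
(|011⟩, |111⟩): (a, b) = (0, 0.5578) → (0.3944, -0.3944)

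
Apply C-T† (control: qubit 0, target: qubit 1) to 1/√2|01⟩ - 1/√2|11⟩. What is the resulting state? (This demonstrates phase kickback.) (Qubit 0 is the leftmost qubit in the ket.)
1/√2|01⟩ + (-1/2 + (1/2)i)|11⟩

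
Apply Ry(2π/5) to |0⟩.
0.809|0⟩ + 0.5878|1⟩

Ry(2π/5) = [[cos(θ/2), −sin(θ/2)], [sin(θ/2), cos(θ/2)]]; θ = 2π/5, cos(θ/2) ≈ 0.809017, sin(θ/2) ≈ 0.587785.
With a = amp(|0⟩) = 1 and b = amp(|1⟩) = 0:
new amp(|0⟩) = (0.809017)·a + (-0.587785)·b = 0.809
new amp(|1⟩) = (0.587785)·a + (0.809017)·b = 0.5878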